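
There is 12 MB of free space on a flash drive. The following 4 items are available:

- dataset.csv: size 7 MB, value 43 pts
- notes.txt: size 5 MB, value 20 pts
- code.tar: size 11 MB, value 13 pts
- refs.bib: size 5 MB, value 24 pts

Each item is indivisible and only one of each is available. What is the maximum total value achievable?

This is a 0/1 knapsack; check combinations near the capacity.
- dataset.csv+refs.bib: size 7+5=12, value 43+24=67
- dataset.csv+notes.txt: size 7+5=12, value 43+20=63
- notes.txt+refs.bib: size 5+5=10, value 20+24=44
Best: 67 pts.

67 pts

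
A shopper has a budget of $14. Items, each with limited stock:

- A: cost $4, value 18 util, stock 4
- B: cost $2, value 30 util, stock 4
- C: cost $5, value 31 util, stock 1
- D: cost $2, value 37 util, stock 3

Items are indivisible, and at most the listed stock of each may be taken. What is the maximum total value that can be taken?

Best selections within cost 14 and stock limits:
- 4×B + 3×D: cost 14, value 231
- 3×B + 3×D: cost 12, value 201
- 4×B + 2×D: cost 12, value 194
Best: 231 util.

231 util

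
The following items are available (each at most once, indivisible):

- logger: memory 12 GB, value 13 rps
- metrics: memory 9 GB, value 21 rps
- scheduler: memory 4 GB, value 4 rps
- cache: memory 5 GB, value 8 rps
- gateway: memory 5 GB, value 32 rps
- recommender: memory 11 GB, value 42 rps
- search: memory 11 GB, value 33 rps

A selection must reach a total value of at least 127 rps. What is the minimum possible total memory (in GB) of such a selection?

36

Subsets with value ≥ 127, sorted by total memory:
- metrics+gateway+recommender+search: memory 36, value 128
- metrics+scheduler+gateway+recommender+search: memory 40, value 132
- metrics+cache+gateway+recommender+search: memory 41, value 136
Minimum memory: 36 GB.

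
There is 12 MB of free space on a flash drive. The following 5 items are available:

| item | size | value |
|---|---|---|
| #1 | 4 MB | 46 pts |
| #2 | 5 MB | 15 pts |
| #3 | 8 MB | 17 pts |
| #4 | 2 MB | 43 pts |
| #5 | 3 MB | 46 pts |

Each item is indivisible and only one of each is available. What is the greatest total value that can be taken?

135 pts

This is a 0/1 knapsack; check combinations near the capacity.
- #1+#4+#5: size 4+2+3=9, value 46+43+46=135
- #1+#2+#5: size 4+5+3=12, value 46+15+46=107
- #2+#4+#5: size 5+2+3=10, value 15+43+46=104
- #1+#2+#4: size 4+5+2=11, value 46+15+43=104
- #1+#5: size 4+3=7, value 46+46=92
Best: 135 pts.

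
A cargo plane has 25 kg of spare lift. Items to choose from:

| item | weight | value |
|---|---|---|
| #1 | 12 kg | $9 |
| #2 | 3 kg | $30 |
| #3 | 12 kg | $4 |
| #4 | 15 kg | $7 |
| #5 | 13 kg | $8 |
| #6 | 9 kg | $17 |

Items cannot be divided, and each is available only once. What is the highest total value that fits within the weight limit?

$56

Check high-value combinations within 25 kg:
- #1+#2+#6: weight 12+3+9=24, value 9+30+17=56
- #2+#5+#6: weight 3+13+9=25, value 30+8+17=55
- #2+#3+#6: weight 3+12+9=24, value 30+4+17=51
Best: $56.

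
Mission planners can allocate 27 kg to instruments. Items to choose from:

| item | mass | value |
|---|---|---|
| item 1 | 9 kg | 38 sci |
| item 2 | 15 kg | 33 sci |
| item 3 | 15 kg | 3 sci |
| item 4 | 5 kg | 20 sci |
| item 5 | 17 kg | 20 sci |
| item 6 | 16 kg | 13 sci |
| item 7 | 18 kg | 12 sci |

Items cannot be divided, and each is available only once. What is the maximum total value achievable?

Check high-value combinations within 27 kg:
- item 1+item 2: mass 9+15=24, value 38+33=71
- item 1+item 4: mass 9+5=14, value 38+20=58
- item 1+item 5: mass 9+17=26, value 38+20=58
- item 2+item 4: mass 15+5=20, value 33+20=53
Best: 71 sci.

71 sci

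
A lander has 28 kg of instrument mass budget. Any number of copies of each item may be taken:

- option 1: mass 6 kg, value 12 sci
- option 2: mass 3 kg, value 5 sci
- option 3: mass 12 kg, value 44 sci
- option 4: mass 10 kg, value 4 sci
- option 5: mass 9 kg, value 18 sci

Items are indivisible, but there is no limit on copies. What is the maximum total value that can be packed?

Best value-per-unit is option 3 at 44/12; filling with it alone gives 2×44 = 88.
Optimal mix: 1×option 2 + 2×option 3 → mass 27, value 93.

93 sci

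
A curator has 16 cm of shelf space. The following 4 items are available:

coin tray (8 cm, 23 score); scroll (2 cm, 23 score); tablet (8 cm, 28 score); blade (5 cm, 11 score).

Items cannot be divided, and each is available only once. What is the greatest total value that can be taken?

62 score

This is a 0/1 knapsack; check combinations near the capacity.
- scroll+tablet+blade: length 2+8+5=15, value 23+28+11=62
- coin tray+scroll+blade: length 8+2+5=15, value 23+23+11=57
- scroll+tablet: length 2+8=10, value 23+28=51
- coin tray+tablet: length 8+8=16, value 23+28=51
Best: 62 score.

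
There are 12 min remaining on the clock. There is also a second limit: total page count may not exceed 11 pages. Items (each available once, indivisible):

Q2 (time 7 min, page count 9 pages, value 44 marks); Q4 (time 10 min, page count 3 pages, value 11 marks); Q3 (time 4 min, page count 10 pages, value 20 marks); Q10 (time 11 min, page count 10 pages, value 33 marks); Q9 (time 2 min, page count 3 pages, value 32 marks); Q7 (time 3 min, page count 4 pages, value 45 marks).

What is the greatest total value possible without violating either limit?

Feasible sets respecting both limits:
- Q9+Q7: time 5, page count 7, value 77
- Q7: time 3, page count 4, value 45
- Q2: time 7, page count 9, value 44
- Q4+Q9: time 12, page count 6, value 43
Best: 77 marks.

77 marks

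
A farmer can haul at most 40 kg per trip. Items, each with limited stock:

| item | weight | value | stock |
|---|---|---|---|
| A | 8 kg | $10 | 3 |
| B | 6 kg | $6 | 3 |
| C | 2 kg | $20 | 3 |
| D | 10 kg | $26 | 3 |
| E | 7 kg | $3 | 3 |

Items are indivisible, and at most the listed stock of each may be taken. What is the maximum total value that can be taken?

Top feasible selections:
- 3×C + 3×D: weight 36, value 138
- 1×A + 1×B + 3×C + 2×D: weight 40, value 128
- 2×B + 3×C + 2×D: weight 38, value 124
Best: $138.

$138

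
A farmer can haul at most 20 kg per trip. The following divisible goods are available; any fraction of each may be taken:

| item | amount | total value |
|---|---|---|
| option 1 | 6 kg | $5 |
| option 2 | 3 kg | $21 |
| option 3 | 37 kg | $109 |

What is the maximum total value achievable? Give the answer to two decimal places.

Take in order of value per unit:
- option 2 (21/3 per unit): all 3 → value 21, running total 21.00
- option 3 (109/37 per unit): 17 of 37 → value 17×109/37 = 50.0811, running total 71.08
Total 71.08.

71.08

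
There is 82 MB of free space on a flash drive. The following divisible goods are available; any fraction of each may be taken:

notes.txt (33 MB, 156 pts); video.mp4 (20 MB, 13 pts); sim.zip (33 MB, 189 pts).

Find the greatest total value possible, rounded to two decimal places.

355.40

Take in order of value per unit:
- sim.zip (189/33 per unit): all 33 → value 189, running total 189.00
- notes.txt (156/33 per unit): all 33 → value 156, running total 345.00
- video.mp4 (13/20 per unit): 16 of 20 → value 16×13/20 = 10.4000, running total 355.40
Total 355.40.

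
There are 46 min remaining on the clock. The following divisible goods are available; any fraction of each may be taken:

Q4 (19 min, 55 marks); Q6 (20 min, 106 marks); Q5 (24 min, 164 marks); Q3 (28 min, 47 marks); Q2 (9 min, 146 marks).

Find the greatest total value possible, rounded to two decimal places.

Take in order of value per unit:
- Q2 (146/9 per unit): all 9 → value 146, running total 146.00
- Q5 (164/24 per unit): all 24 → value 164, running total 310.00
- Q6 (106/20 per unit): 13 of 20 → value 13×106/20 = 68.9000, running total 378.90
Total 378.90.

378.90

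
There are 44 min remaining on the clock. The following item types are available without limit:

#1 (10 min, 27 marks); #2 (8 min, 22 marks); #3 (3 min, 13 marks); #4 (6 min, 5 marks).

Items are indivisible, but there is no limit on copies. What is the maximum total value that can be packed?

182 marks

Best value-per-unit is #3 at 13/3, and filling with it alone uses time 14×3=42. No mix of the others beats 14×13 = 182.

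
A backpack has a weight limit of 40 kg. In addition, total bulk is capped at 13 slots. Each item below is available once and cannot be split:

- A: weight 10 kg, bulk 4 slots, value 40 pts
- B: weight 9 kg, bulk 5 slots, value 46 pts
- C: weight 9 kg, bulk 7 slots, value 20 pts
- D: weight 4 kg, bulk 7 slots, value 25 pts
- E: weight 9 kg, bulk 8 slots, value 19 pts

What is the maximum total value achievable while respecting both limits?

86 pts

Feasible sets respecting both limits:
- A+B: weight 19, bulk 9, value 86
- B+D: weight 13, bulk 12, value 71
- B+C: weight 18, bulk 12, value 66
Best: 86 pts.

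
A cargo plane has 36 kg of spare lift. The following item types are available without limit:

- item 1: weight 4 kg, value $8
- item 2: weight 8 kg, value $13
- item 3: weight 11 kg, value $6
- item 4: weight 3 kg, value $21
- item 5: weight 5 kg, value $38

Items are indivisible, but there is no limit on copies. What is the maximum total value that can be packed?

$270

Best value-per-unit is item 5 at 38/5; filling with it alone gives 7×38 = 266.
Optimal mix: 2×item 4 + 6×item 5 → weight 36, value 270.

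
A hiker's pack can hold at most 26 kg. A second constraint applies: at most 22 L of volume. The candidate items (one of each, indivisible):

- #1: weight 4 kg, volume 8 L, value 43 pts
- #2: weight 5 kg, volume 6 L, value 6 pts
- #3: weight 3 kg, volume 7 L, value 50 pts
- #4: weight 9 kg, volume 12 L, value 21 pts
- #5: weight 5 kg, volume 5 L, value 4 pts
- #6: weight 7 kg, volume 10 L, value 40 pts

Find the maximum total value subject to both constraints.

99 pts

Feasible sets respecting both limits:
- #1+#2+#3: weight 12, volume 21, value 99
- #1+#3+#5: weight 12, volume 20, value 97
- #3+#5+#6: weight 15, volume 22, value 94
- #1+#3: weight 7, volume 15, value 93
Best: 99 pts.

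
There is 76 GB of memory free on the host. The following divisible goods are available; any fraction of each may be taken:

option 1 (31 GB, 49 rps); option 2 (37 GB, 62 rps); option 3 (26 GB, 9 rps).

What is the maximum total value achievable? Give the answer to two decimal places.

113.77

Take in order of value per unit:
- option 2 (62/37 per unit): all 37 → value 62, running total 62.00
- option 1 (49/31 per unit): all 31 → value 49, running total 111.00
- option 3 (9/26 per unit): 8 of 26 → value 8×9/26 = 2.7692, running total 113.77
Total 113.77.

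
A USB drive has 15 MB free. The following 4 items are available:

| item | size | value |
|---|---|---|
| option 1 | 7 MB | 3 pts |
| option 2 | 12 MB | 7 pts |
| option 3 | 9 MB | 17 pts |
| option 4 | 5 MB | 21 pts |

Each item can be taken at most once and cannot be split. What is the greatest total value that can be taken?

Check high-value combinations within 15 MB:
- option 3+option 4: size 9+5=14, value 17+21=38
- option 1+option 4: size 7+5=12, value 3+21=24
- option 4: size 5, value 21
- option 3: size 9, value 17
Best: 38 pts.

38 pts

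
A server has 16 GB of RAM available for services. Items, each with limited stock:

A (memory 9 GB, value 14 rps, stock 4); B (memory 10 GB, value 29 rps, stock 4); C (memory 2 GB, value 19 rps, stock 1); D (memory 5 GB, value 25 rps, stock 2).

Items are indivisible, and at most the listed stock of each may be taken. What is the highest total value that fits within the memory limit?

69 rps

Best selections within memory 16 and stock limits:
- 1×C + 2×D: memory 12, value 69
- 1×A + 1×C + 1×D: memory 16, value 58
Best: 69 rps.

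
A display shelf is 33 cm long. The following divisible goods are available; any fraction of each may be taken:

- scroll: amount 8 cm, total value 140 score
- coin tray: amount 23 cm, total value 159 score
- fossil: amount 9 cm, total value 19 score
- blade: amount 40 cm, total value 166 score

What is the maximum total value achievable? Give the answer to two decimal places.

Take in order of value per unit:
- scroll (140/8 per unit): all 8 → value 140, running total 140.00
- coin tray (159/23 per unit): all 23 → value 159, running total 299.00
- blade (166/40 per unit): 2 of 40 → value 2×166/40 = 8.3000, running total 307.30
Total 307.30.

307.30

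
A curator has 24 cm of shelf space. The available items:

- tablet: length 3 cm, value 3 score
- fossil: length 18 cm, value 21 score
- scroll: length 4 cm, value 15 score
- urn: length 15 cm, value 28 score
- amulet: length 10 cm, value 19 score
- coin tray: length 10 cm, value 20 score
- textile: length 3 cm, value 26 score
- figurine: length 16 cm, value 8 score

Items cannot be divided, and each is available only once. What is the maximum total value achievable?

69 score

Check high-value combinations within 24 cm:
- scroll+urn+textile: length 4+15+3=22, value 15+28+26=69
- amulet+coin tray+textile: length 10+10+3=23, value 19+20+26=65
- tablet+scroll+coin tray+textile: length 3+4+10+3=20, value 3+15+20+26=64
- tablet+scroll+amulet+textile: length 3+4+10+3=20, value 3+15+19+26=63
- scroll+coin tray+textile: length 4+10+3=17, value 15+20+26=61
Best: 69 score.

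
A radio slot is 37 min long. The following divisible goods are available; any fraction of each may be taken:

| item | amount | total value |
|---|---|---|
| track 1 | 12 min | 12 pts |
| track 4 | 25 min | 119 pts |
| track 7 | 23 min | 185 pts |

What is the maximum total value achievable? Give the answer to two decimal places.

251.64

Take in order of value per unit:
- track 7 (185/23 per unit): all 23 → value 185, running total 185.00
- track 4 (119/25 per unit): 14 of 25 → value 14×119/25 = 66.6400, running total 251.64
Total 251.64.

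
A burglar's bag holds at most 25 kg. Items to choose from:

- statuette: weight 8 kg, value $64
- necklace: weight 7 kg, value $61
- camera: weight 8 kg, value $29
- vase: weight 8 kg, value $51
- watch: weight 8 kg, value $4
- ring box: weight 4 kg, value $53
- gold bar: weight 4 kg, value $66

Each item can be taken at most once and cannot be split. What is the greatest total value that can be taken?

$244

Check high-value combinations within 25 kg:
- statuette+necklace+ring box+gold bar: weight 8+7+4+4=23, value 64+61+53+66=244
- statuette+vase+ring box+gold bar: weight 8+8+4+4=24, value 64+51+53+66=234
- necklace+vase+ring box+gold bar: weight 7+8+4+4=23, value 61+51+53+66=231
Best: $244.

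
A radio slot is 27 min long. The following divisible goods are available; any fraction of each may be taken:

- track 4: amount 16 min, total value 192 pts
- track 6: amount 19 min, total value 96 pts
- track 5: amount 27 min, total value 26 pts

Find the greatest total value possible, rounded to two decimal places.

247.58

Take in order of value per unit:
- track 4 (192/16 per unit): all 16 → value 192, running total 192.00
- track 6 (96/19 per unit): 11 of 19 → value 11×96/19 = 55.5789, running total 247.58
Total 247.58.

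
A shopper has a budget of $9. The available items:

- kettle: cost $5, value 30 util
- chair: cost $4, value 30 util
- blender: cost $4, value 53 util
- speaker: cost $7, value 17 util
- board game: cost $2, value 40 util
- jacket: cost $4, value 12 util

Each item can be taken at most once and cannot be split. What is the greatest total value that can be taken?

Check high-value combinations within $9:
- blender+board game: cost 4+2=6, value 53+40=93
- chair+blender: cost 4+4=8, value 30+53=83
- kettle+blender: cost 5+4=9, value 30+53=83
- chair+board game: cost 4+2=6, value 30+40=70
- kettle+board game: cost 5+2=7, value 30+40=70
Best: 93 util.

93 util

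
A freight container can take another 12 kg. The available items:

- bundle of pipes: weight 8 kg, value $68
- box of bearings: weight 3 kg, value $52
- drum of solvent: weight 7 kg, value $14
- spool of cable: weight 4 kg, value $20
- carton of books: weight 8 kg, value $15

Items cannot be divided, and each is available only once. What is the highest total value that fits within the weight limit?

$120

This is a 0/1 knapsack; check combinations near the capacity.
- bundle of pipes+box of bearings: weight 8+3=11, value 68+52=120
- bundle of pipes+spool of cable: weight 8+4=12, value 68+20=88
- box of bearings+spool of cable: weight 3+4=7, value 52+20=72
- bundle of pipes: weight 8, value 68
Best: $120.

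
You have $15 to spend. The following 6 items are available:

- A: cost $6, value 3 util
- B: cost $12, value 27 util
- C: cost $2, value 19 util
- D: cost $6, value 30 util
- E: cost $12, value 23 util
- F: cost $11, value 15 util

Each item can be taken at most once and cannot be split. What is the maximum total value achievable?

This is a 0/1 knapsack; check combinations near the capacity.
- A+C+D: cost 6+2+6=14, value 3+19+30=52
- C+D: cost 2+6=8, value 19+30=49
- B+C: cost 12+2=14, value 27+19=46
Best: 52 util.

52 util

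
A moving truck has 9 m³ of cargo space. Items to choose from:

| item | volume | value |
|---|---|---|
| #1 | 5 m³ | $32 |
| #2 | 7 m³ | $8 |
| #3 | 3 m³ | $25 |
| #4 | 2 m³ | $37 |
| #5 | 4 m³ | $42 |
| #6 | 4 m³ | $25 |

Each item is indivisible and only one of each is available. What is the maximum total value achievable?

Check high-value combinations within 9 m³:
- #3+#4+#5: volume 3+2+4=9, value 25+37+42=104
- #3+#4+#6: volume 3+2+4=9, value 25+37+25=87
- #4+#5: volume 2+4=6, value 37+42=79
Best: $104.

$104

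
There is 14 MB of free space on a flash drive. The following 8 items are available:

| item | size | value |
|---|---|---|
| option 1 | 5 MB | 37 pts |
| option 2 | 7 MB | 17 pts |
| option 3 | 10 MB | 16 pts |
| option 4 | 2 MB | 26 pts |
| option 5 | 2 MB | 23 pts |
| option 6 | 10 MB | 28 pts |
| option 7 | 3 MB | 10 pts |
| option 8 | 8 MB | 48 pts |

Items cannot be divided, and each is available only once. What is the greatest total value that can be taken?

97 pts

Check high-value combinations within 14 MB:
- option 4+option 5+option 8: size 2+2+8=12, value 26+23+48=97
- option 1+option 4+option 5+option 7: size 5+2+2+3=12, value 37+26+23+10=96
- option 1+option 4+option 5: size 5+2+2=9, value 37+26+23=86
Best: 97 pts.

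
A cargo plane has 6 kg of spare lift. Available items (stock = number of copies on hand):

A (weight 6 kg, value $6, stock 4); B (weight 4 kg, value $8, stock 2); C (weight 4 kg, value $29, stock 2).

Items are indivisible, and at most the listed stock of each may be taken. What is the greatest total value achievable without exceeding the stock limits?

$29

Best selections within weight 6 and stock limits:
- 1×C: weight 4, value 29
- 1×B: weight 4, value 8
- 1×A: weight 6, value 6
Best: $29.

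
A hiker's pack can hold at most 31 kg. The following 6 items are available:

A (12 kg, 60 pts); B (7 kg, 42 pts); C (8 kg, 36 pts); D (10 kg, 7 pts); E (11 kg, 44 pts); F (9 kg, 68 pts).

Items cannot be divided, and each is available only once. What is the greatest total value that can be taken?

Check high-value combinations within 31 kg:
- A+B+F: weight 12+7+9=28, value 60+42+68=170
- A+C+F: weight 12+8+9=29, value 60+36+68=164
- B+E+F: weight 7+11+9=27, value 42+44+68=154
Best: 170 pts.

170 pts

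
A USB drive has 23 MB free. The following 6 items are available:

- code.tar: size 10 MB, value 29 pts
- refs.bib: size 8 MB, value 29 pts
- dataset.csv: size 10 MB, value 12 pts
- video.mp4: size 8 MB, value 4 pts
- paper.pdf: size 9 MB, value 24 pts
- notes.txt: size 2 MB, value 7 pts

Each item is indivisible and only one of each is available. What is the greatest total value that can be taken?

This is a 0/1 knapsack; check combinations near the capacity.
- code.tar+refs.bib+notes.txt: size 10+8+2=20, value 29+29+7=65
- refs.bib+paper.pdf+notes.txt: size 8+9+2=19, value 29+24+7=60
- code.tar+paper.pdf+notes.txt: size 10+9+2=21, value 29+24+7=60
Best: 65 pts.

65 pts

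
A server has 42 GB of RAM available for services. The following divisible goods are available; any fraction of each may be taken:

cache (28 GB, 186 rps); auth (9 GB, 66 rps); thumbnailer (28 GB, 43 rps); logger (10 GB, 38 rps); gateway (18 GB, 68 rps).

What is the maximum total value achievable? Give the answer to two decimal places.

Take in order of value per unit:
- auth (66/9 per unit): all 9 → value 66, running total 66.00
- cache (186/28 per unit): all 28 → value 186, running total 252.00
- logger (38/10 per unit): 5 of 10 → value 5×38/10 = 19.0000, running total 271.00
Total 271.00.

271.00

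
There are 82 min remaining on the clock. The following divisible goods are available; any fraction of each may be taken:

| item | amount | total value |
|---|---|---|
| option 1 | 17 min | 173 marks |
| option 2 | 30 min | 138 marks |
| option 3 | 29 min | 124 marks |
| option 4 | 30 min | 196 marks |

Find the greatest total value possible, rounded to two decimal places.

Take in order of value per unit:
- option 1 (173/17 per unit): all 17 → value 173, running total 173.00
- option 4 (196/30 per unit): all 30 → value 196, running total 369.00
- option 2 (138/30 per unit): all 30 → value 138, running total 507.00
- option 3 (124/29 per unit): 5 of 29 → value 5×124/29 = 21.3793, running total 528.38
Total 528.38.

528.38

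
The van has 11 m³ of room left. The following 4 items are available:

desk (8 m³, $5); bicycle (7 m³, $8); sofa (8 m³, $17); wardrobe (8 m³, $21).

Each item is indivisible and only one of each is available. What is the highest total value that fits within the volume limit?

This is a 0/1 knapsack; check combinations near the capacity.
- wardrobe: volume 8, value 21
- sofa: volume 8, value 17
- bicycle: volume 7, value 8
Best: $21.

$21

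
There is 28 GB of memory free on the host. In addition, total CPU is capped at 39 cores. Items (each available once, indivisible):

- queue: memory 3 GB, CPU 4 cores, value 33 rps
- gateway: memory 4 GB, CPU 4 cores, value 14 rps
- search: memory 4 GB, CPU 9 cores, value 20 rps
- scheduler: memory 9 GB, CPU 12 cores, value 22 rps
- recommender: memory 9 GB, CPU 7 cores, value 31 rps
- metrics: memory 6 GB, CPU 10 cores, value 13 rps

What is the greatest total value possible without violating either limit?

Feasible sets respecting both limits:
- queue+gateway+search+recommender+metrics: memory 26, CPU 34, value 111
- queue+search+scheduler+recommender: memory 25, CPU 32, value 106
- queue+gateway+search+scheduler+metrics: memory 26, CPU 39, value 102
- queue+gateway+scheduler+recommender: memory 25, CPU 27, value 100
Best: 111 rps.

111 rps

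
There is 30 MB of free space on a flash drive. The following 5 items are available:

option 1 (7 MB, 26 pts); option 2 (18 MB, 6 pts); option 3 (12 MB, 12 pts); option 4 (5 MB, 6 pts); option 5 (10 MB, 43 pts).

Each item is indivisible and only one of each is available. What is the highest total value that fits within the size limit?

Check high-value combinations within 30 MB:
- option 1+option 3+option 5: size 7+12+10=29, value 26+12+43=81
- option 1+option 4+option 5: size 7+5+10=22, value 26+6+43=75
- option 1+option 5: size 7+10=17, value 26+43=69
- option 3+option 4+option 5: size 12+5+10=27, value 12+6+43=61
- option 3+option 5: size 12+10=22, value 12+43=55
Best: 81 pts.

81 pts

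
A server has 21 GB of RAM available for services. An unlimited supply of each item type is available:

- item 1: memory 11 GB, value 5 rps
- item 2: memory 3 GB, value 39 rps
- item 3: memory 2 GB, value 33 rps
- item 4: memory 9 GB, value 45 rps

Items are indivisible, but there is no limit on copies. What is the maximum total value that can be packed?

Best value-per-unit is item 3 at 33/2; filling with it alone gives 10×33 = 330.
Optimal mix: 1×item 2 + 9×item 3 → memory 21, value 336.

336 rps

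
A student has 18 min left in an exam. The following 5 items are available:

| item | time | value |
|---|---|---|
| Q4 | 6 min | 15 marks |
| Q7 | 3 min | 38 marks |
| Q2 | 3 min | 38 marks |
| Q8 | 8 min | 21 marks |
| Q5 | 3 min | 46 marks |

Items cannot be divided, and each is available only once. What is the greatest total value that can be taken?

Check high-value combinations within 18 min:
- Q7+Q2+Q8+Q5: time 3+3+8+3=17, value 38+38+21+46=143
- Q4+Q7+Q2+Q5: time 6+3+3+3=15, value 15+38+38+46=137
- Q7+Q2+Q5: time 3+3+3=9, value 38+38+46=122
- Q7+Q8+Q5: time 3+8+3=14, value 38+21+46=105
- Q2+Q8+Q5: time 3+8+3=14, value 38+21+46=105
Best: 143 marks.

143 marks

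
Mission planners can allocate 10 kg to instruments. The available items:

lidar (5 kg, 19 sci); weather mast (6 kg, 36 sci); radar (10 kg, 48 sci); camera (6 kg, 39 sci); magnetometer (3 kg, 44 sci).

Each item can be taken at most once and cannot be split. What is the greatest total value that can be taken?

83 sci

This is a 0/1 knapsack; check combinations near the capacity.
- camera+magnetometer: mass 6+3=9, value 39+44=83
- weather mast+magnetometer: mass 6+3=9, value 36+44=80
- lidar+magnetometer: mass 5+3=8, value 19+44=63
- radar: mass 10, value 48
Best: 83 sci.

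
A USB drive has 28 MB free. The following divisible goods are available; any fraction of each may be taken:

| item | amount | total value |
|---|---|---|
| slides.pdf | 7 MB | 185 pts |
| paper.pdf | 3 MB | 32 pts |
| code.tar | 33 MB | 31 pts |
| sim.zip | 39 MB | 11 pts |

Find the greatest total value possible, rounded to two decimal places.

233.91

Take in order of value per unit:
- slides.pdf (185/7 per unit): all 7 → value 185, running total 185.00
- paper.pdf (32/3 per unit): all 3 → value 32, running total 217.00
- code.tar (31/33 per unit): 18 of 33 → value 18×31/33 = 16.9091, running total 233.91
Total 233.91.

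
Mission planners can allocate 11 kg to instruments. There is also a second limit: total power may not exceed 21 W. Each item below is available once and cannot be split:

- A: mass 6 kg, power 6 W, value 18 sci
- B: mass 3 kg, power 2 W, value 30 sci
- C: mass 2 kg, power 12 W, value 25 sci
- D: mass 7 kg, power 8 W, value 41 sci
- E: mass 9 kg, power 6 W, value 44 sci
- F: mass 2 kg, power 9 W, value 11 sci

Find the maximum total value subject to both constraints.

Feasible sets respecting both limits:
- A+B+C: mass 11, power 20, value 73
- B+D: mass 10, power 10, value 71
- C+E: mass 11, power 18, value 69
Best: 73 sci.

73 sci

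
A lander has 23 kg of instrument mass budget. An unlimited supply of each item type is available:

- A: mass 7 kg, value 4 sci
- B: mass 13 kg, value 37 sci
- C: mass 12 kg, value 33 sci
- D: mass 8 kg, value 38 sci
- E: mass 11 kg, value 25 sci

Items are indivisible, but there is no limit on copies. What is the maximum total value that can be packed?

Best value-per-unit is D at 38/8; filling with it alone gives 2×38 = 76.
Optimal mix: 1×A + 2×D → mass 23, value 80.

80 sci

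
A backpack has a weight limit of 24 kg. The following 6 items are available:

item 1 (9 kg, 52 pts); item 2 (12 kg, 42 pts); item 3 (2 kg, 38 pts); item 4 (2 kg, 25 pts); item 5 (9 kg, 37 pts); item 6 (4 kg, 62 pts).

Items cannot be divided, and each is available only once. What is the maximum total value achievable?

Check high-value combinations within 24 kg:
- item 1+item 3+item 5+item 6: weight 9+2+9+4=24, value 52+38+37+62=189
- item 1+item 3+item 4+item 6: weight 9+2+2+4=17, value 52+38+25+62=177
- item 1+item 4+item 5+item 6: weight 9+2+9+4=24, value 52+25+37+62=176
Best: 189 pts.

189 pts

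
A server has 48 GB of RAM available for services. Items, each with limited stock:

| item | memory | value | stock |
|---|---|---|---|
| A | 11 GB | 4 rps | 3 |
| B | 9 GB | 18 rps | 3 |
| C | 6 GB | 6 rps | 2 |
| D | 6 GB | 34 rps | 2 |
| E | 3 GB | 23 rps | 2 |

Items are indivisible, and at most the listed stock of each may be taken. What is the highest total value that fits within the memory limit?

Best selections within memory 48 and stock limits:
- 3×B + 2×D + 2×E: memory 45, value 168
- 2×B + 2×C + 2×D + 2×E: memory 48, value 162
- 2×B + 1×C + 2×D + 2×E: memory 42, value 156
- 1×A + 2×B + 2×D + 2×E: memory 47, value 154
Best: 168 rps.

168 rps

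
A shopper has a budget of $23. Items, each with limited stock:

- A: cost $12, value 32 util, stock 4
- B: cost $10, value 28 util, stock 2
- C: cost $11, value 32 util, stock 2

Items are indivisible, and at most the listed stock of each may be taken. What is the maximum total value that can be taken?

Best selections within cost 23 and stock limits:
- 2×C: cost 22, value 64
- 1×A + 1×C: cost 23, value 64
Best: 64 util.

64 util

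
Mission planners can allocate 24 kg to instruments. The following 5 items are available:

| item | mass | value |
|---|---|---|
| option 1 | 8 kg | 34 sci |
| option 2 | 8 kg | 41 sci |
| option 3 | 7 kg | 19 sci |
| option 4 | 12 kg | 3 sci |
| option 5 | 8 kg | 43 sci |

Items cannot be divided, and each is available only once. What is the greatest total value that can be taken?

Check high-value combinations within 24 kg:
- option 1+option 2+option 5: mass 8+8+8=24, value 34+41+43=118
- option 2+option 3+option 5: mass 8+7+8=23, value 41+19+43=103
- option 1+option 3+option 5: mass 8+7+8=23, value 34+19+43=96
Best: 118 sci.

118 sci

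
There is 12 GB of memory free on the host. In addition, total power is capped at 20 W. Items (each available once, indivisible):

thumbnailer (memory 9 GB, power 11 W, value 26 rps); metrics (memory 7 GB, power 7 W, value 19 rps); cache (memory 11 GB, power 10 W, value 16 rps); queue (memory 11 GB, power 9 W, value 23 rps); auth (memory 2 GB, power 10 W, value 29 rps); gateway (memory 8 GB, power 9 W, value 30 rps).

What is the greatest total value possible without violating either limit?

Feasible sets respecting both limits:
- auth+gateway: memory 10, power 19, value 59
- metrics+auth: memory 9, power 17, value 48
- gateway: memory 8, power 9, value 30
Best: 59 rps.

59 rps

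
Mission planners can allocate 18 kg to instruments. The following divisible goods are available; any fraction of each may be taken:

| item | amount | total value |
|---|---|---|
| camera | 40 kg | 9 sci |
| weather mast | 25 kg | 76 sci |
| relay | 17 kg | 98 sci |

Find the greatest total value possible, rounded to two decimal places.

101.04

Take in order of value per unit:
- relay (98/17 per unit): all 17 → value 98, running total 98.00
- weather mast (76/25 per unit): 1 of 25 → value 1×76/25 = 3.0400, running total 101.04
Total 101.04.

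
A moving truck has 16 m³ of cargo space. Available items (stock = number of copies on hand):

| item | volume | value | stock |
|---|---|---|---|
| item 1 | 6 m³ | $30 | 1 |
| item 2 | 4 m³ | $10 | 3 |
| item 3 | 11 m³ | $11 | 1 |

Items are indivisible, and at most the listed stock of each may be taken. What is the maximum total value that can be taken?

Top feasible selections:
- 1×item 1 + 2×item 2: volume 14, value 50
- 1×item 1 + 1×item 2: volume 10, value 40
- 1×item 1: volume 6, value 30
Best: $50.

$50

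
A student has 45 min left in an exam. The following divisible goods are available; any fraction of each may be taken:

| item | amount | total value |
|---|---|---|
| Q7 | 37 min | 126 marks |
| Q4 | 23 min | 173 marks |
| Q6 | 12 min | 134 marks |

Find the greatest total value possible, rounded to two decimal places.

341.05

Take in order of value per unit:
- Q6 (134/12 per unit): all 12 → value 134, running total 134.00
- Q4 (173/23 per unit): all 23 → value 173, running total 307.00
- Q7 (126/37 per unit): 10 of 37 → value 10×126/37 = 34.0541, running total 341.05
Total 341.05.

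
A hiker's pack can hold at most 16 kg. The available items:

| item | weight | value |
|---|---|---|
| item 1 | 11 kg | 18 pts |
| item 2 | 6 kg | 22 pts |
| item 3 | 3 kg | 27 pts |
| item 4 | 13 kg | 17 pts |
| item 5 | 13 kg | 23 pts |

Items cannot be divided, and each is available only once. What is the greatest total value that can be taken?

50 pts

Check high-value combinations within 16 kg:
- item 3+item 5: weight 3+13=16, value 27+23=50
- item 2+item 3: weight 6+3=9, value 22+27=49
- item 1+item 3: weight 11+3=14, value 18+27=45
- item 3+item 4: weight 3+13=16, value 27+17=44
- item 3: weight 3, value 27
Best: 50 pts.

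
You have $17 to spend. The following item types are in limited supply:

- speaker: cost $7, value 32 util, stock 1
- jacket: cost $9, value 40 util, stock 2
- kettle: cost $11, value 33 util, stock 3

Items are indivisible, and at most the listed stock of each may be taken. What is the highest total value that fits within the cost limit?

Best selections within cost 17 and stock limits:
- 1×speaker + 1×jacket: cost 16, value 72
- 1×jacket: cost 9, value 40
- 1×kettle: cost 11, value 33
- 1×speaker: cost 7, value 32
Best: 72 util.

72 util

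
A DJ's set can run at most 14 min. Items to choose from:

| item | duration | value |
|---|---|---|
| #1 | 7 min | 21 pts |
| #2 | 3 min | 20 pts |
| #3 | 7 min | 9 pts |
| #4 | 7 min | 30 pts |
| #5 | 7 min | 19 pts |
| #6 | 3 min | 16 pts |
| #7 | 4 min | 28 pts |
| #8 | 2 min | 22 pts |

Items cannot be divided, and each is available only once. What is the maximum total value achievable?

Check high-value combinations within 14 min:
- #2+#6+#7+#8: duration 3+3+4+2=12, value 20+16+28+22=86
- #4+#7+#8: duration 7+4+2=13, value 30+28+22=80
- #2+#4+#7: duration 3+7+4=14, value 20+30+28=78
Best: 86 pts.

86 pts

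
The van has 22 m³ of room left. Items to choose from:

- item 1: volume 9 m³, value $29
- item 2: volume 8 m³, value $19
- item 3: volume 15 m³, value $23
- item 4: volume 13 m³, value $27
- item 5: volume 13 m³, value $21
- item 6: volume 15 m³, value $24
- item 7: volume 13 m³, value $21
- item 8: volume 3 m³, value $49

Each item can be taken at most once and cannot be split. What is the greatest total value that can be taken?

$97

Check high-value combinations within 22 m³:
- item 1+item 2+item 8: volume 9+8+3=20, value 29+19+49=97
- item 1+item 8: volume 9+3=12, value 29+49=78
- item 4+item 8: volume 13+3=16, value 27+49=76
- item 6+item 8: volume 15+3=18, value 24+49=73
Best: $97.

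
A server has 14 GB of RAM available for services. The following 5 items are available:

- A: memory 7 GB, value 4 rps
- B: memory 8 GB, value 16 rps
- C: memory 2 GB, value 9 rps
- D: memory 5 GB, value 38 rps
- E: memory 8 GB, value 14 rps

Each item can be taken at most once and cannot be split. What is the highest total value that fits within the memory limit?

Check high-value combinations within 14 GB:
- B+D: memory 8+5=13, value 16+38=54
- D+E: memory 5+8=13, value 38+14=52
- A+C+D: memory 7+2+5=14, value 4+9+38=51
Best: 54 rps.

54 rps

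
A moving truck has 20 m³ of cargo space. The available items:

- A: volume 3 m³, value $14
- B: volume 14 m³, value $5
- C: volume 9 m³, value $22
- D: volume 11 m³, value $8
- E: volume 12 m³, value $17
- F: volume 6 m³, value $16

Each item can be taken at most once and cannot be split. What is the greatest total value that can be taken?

$52

Check high-value combinations within 20 m³:
- A+C+F: volume 3+9+6=18, value 14+22+16=52
- C+F: volume 9+6=15, value 22+16=38
- A+D+F: volume 3+11+6=20, value 14+8+16=38
Best: $52.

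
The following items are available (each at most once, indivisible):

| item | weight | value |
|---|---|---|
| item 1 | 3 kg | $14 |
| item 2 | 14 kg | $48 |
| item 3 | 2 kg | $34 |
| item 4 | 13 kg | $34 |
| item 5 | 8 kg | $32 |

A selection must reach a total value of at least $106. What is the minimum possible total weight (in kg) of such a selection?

24

Subsets with value ≥ 106, sorted by total weight:
- item 2+item 3+item 5: weight 24, value 114
- item 1+item 3+item 4+item 5: weight 26, value 114
- item 1+item 2+item 3+item 5: weight 27, value 128
Minimum weight: 24 kg.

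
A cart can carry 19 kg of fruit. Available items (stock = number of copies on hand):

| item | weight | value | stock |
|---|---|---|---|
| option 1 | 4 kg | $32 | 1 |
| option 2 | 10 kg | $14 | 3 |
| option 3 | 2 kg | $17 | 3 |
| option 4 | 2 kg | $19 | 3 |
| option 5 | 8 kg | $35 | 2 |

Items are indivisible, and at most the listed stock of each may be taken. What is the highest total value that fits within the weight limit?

$140

Best selections within weight 19 and stock limits:
- 1×option 1 + 3×option 3 + 3×option 4: weight 16, value 140
- 2×option 3 + 3×option 4 + 1×option 5: weight 18, value 126
Best: $140.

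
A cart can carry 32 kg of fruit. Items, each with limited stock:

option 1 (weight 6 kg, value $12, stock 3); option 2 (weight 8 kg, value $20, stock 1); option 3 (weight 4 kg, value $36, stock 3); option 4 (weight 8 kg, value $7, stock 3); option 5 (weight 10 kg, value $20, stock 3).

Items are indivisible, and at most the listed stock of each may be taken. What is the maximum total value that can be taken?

$152

Top feasible selections:
- 2×option 1 + 1×option 2 + 3×option 3: weight 32, value 152
- 1×option 2 + 3×option 3 + 1×option 5: weight 30, value 148
- 3×option 3 + 2×option 5: weight 32, value 148
Best: $152.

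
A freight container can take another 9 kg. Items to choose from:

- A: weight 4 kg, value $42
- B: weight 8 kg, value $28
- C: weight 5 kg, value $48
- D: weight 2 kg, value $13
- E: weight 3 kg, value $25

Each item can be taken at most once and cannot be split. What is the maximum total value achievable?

$90

This is a 0/1 knapsack; check combinations near the capacity.
- A+C: weight 4+5=9, value 42+48=90
- A+D+E: weight 4+2+3=9, value 42+13+25=80
- C+E: weight 5+3=8, value 48+25=73
Best: $90.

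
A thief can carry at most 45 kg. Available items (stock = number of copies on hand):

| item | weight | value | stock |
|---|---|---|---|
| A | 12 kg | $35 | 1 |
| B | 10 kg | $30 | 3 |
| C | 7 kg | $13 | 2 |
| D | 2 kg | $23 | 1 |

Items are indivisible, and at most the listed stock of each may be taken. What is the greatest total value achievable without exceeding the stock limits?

Top feasible selections:
- 1×A + 3×B + 1×D: weight 44, value 148
- 1×A + 2×B + 1×C + 1×D: weight 41, value 131
Best: $148.

$148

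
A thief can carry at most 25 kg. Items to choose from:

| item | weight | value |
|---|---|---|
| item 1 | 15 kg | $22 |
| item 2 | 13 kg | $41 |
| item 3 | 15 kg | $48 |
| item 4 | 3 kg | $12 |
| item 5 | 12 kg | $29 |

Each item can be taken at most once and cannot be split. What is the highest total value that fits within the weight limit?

$70

Check high-value combinations within 25 kg:
- item 2+item 5: weight 13+12=25, value 41+29=70
- item 3+item 4: weight 15+3=18, value 48+12=60
- item 2+item 4: weight 13+3=16, value 41+12=53
Best: $70.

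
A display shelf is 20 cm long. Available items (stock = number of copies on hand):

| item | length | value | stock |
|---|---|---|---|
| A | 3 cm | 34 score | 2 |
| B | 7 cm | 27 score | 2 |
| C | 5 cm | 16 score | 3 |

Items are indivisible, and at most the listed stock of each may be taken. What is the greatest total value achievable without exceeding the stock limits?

Top feasible selections:
- 2×A + 2×B: length 20, value 122
- 2×A + 1×B + 1×C: length 18, value 111
Best: 122 score.

122 score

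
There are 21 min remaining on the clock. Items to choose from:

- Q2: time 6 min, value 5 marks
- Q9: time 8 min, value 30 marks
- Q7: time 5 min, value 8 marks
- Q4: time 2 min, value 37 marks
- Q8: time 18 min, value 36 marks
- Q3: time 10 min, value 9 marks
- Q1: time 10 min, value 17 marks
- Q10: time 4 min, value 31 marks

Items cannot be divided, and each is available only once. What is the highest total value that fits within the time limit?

Check high-value combinations within 21 min:
- Q9+Q7+Q4+Q10: time 8+5+2+4=19, value 30+8+37+31=106
- Q2+Q9+Q4+Q10: time 6+8+2+4=20, value 5+30+37+31=103
- Q9+Q4+Q10: time 8+2+4=14, value 30+37+31=98
- Q7+Q4+Q1+Q10: time 5+2+10+4=21, value 8+37+17+31=93
- Q4+Q1+Q10: time 2+10+4=16, value 37+17+31=85
Best: 106 marks.

106 marks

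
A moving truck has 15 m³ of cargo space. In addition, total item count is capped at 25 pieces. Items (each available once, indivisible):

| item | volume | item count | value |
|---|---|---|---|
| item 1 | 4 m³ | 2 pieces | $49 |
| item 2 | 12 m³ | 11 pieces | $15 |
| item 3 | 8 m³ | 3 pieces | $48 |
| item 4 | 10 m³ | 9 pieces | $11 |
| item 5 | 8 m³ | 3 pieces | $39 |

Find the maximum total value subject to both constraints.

Feasible sets respecting both limits:
- item 1+item 3: volume 12, item count 5, value 97
- item 1+item 5: volume 12, item count 5, value 88
- item 1+item 4: volume 14, item count 11, value 60
Best: $97.

$97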